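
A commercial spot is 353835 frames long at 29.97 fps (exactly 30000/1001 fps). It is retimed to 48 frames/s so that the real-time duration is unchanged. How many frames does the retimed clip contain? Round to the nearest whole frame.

566702 frames

Frames at target rate = 353835 × (48) / (30000/1001) = 70837767/125 ≈ 566702.136.
Nearest whole frame: 566702.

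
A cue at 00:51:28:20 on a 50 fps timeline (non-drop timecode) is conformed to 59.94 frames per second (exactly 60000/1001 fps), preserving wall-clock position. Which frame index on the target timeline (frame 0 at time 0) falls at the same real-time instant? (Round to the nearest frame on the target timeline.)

Source frame index: (0×3600 + 51×60 + 28) × 50 + 20 = 154420.
Real time: 154420 / (50) = 15442/5 s.
Target frame: (15442/5) × (60000/1001) = 26472000/143 ≈ 185118.881 → 185119.

frame 185119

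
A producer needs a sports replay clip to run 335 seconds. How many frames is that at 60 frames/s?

Frames = 335 × 60 = 20100.

20100 frames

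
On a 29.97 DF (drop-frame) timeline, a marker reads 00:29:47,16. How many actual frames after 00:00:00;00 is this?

Complete 10-minute blocks: 2, each 17982 frames → 35964.
Remaining 9 whole minutes in the current block: 1800 + 8 × 1798 = 16184 frames.
Within the current minute: 47 × 30 + 16 − 2 = 1424 (labels ;00/;01 skipped at this minute). Total = 35964 + 16184 + 1424 = 53572.

53572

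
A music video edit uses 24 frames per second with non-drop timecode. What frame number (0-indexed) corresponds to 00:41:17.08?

Total seconds to the label: (0 × 3600 + 41 × 60 + 17) = 2477.
Frame index = 2477 × 24 + 8 = 59456.

frame 59456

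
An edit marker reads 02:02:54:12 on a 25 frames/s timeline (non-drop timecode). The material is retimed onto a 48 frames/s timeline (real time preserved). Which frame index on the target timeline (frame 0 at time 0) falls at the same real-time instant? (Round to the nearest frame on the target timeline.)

frame 353975

Source frame index: (2×3600 + 2×60 + 54) × 25 + 12 = 184362.
Real time: 184362 / (25) = 184362/25 s.
Target frame: (184362/25) × (48) = 8849376/25 ≈ 353975.040 → 353975.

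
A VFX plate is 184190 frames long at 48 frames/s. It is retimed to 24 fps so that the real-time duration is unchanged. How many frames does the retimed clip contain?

92095 frames

Frames at target rate = 184190 × (24) / (48) = 92095.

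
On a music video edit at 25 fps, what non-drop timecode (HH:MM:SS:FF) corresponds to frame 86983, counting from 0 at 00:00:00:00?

86983 ÷ 25 = 3479 full seconds, remainder 8 frames.
3479 s = 0 h 57 min 59 s.
Timecode: 00:57:59:08.

00:57:59:08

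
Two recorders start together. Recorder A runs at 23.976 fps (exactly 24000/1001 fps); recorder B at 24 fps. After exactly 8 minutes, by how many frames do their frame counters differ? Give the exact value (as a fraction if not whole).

11520/1001 frames

8 min = 480 s.
A emits 24000/1001 × 480 = 11520000/1001 frames; B emits 24 × 480 = 11520.
Difference = 11520/1001 frames (≈ 11.5085); B is ahead of A.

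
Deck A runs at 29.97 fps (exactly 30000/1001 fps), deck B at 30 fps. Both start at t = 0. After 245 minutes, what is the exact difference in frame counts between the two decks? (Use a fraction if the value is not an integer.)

245 min = 14700 s.
A emits 30000/1001 × 14700 = 63000000/143 frames; B emits 30 × 14700 = 441000.
Difference = 63000/143 frames (≈ 440.5594); B is ahead of A.

63000/143 frames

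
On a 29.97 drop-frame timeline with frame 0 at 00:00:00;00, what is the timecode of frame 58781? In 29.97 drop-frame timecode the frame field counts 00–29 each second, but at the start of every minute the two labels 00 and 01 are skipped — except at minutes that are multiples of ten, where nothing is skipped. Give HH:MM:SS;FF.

00:32:41;09

Ten DF minutes hold 17982 frames, so frame 58781 lies in block 3 (frames 53946–71927) with 4835 frames into that block.
The block's first minute is 1800 frames and the rest 1798 each; 4835 frames reaches minute 2, so 3 × 18 + 2 × 2 = 58 labels have been skipped so far.
Adding those back, label number 58781 + 58 = 58839 at 30 labels/s is 1961 s + 9 f = 0 h 32 min 41 s frame 9, i.e. 00:32:41;09.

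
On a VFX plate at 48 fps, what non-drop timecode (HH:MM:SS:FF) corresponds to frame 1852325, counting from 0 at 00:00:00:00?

10:43:10:05

1852325 ÷ 48 = 38590 full seconds, remainder 5 frames.
38590 s = 10 h 43 min 10 s.
Timecode: 10:43:10:05.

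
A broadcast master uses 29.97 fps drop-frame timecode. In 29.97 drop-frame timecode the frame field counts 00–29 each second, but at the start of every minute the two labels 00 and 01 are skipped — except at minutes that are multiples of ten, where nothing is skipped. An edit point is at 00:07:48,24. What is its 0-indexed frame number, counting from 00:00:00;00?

14050

As if non-drop at 30 labels/s: (0 × 3600 + 7 × 60 + 48) × 30 + 24 = 14064.
Minute boundaries passed: 7; those not divisible by 10: 7 − 0 = 7; dropped labels = 2 × 7 = 14.
Actual frame index = 14064 − 14 = 14050.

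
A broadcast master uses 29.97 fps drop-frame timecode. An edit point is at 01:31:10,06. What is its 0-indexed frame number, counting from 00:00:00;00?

As if non-drop at 30 labels/s: (1 × 3600 + 31 × 60 + 10) × 30 + 6 = 164106.
Minute boundaries passed: 91; those not divisible by 10: 91 − 9 = 82; dropped labels = 2 × 82 = 164.
Actual frame index = 164106 − 164 = 163942.

163942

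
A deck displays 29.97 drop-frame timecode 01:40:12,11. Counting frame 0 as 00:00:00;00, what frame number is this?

As if non-drop at 30 labels/s: (1 × 3600 + 40 × 60 + 12) × 30 + 11 = 180371.
Minute boundaries passed: 100; those not divisible by 10: 100 − 10 = 90; dropped labels = 2 × 90 = 180.
Actual frame index = 180371 − 180 = 180191.

180191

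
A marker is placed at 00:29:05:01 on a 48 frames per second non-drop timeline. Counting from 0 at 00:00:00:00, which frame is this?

frame 83761

Total seconds to the label: (0 × 3600 + 29 × 60 + 5) = 1745.
Frame index = 1745 × 48 + 1 = 83761.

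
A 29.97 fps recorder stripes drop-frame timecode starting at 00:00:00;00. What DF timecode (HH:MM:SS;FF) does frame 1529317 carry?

14:10:28;07

Each 10-minute DF block holds 10 × 60 × 30 − 9 × 2 = 17982 frames. 1529317 ÷ 17982 → 85 full blocks, remainder 847.
Within the partial block the first minute is 1800 frames and each further minute 1798, so 0 further minute boundaries passed. Total skipped labels = 18 × 85 + 2 × 0 = 1530.
Non-drop label index = 1529317 + 1530 = 1530847; at 30 labels/s that is 14:10:28:07, i.e. DF 14:10:28;07.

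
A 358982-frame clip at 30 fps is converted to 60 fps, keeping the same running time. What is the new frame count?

717964 frames

Target frames = source frames × (target rate / source rate) = 358982 × (60)/(30) = 358982 × 2 = 717964.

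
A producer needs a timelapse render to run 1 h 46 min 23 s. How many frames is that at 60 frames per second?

1 h 46 min 23 s = 6383 s.
Frames = 6383 × 60 = 382980.

382980 frames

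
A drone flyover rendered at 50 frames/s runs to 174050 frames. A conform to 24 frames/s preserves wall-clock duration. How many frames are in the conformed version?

Target frames = source frames × (target rate / source rate) = 174050 × (24)/(50) = 174050 × 12/25 = 83544.

83544 frames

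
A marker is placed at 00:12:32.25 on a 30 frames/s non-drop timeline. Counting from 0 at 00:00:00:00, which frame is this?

22585

Total seconds to the label: (0 × 3600 + 12 × 60 + 32) = 752.
Frame index = 752 × 30 + 25 = 22585.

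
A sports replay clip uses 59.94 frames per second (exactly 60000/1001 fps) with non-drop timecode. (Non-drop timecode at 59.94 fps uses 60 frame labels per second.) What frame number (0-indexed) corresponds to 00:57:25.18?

206718

Total seconds to the label: (0 × 3600 + 57 × 60 + 25) = 3445.
Frame index = 3445 × 60 + 18 = 206718.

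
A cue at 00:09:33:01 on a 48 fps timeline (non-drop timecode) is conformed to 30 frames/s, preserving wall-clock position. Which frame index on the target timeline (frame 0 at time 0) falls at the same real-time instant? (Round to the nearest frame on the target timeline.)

frame 17191

Source frame index: (0×3600 + 9×60 + 33) × 48 + 1 = 27505.
Real time: 27505 / (48) = 27505/48 s.
Target frame: (27505/48) × (30) = 137525/8 ≈ 17190.625 → 17191.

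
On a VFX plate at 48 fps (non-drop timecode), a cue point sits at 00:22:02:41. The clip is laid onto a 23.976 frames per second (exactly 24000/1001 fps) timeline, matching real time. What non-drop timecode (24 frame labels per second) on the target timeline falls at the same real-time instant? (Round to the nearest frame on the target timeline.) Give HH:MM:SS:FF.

00:22:01:13

Source frame index: (0×3600 + 22×60 + 2) × 48 + 41 = 63497.
Real time: 63497 / (48) = 63497/48 s.
Target frame: (63497/48) × (24000/1001) = 4535500/143 ≈ 31716.783 → 31717.
At 24 labels/s: frame 31717 → 00:22:01:13.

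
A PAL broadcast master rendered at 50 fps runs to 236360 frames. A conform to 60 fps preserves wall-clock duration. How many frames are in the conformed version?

Target frames = source frames × (target rate / source rate) = 236360 × (60)/(50) = 236360 × 6/5 = 283632.

283632 frames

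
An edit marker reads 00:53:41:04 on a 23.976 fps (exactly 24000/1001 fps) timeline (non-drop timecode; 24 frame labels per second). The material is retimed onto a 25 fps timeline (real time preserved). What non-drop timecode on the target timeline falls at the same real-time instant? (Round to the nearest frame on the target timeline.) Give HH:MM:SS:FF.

00:53:44:10

Source frame index: (0×3600 + 53×60 + 41) × 24 + 4 = 77308.
Real time: 77308 / (24000/1001) = 19346327/6000 s.
Target frame: (19346327/6000) × (25) = 19346327/240 ≈ 80609.696 → 80610.
At 25 labels/s: frame 80610 → 00:53:44:10.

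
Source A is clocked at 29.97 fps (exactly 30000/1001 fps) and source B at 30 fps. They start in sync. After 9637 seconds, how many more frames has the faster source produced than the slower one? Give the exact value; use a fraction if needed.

A emits 30000/1001 × 9637 = 289110000/1001 frames; B emits 30 × 9637 = 289110.
Difference = 289110/1001 frames (≈ 288.8212); B is ahead of A.

289110/1001 frames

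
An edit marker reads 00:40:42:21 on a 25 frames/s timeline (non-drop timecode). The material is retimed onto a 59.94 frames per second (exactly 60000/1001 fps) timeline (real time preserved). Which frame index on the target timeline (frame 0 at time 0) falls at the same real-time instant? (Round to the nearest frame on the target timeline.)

Source frame index: (0×3600 + 40×60 + 42) × 25 + 21 = 61071.
Real time: 61071 / (25) = 61071/25 s.
Target frame: (61071/25) × (60000/1001) = 146570400/1001 ≈ 146423.976 → 146424.

frame 146424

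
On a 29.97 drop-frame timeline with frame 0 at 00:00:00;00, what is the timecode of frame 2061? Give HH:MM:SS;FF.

Ten DF minutes hold 17982 frames, so frame 2061 lies in block 0 (frames 0–17981) with 2061 frames into that block.
The block's first minute is 1800 frames and the rest 1798 each; 2061 frames reaches minute 1, so 0 × 18 + 1 × 2 = 2 labels have been skipped so far.
Adding those back, label number 2061 + 2 = 2063 at 30 labels/s is 68 s + 23 f = 0 h 1 min 8 s frame 23, i.e. 00:01:08;23.

00:01:08;23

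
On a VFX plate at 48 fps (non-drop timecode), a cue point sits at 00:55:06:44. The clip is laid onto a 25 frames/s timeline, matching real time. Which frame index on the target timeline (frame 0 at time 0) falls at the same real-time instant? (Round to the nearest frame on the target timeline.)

Source frame index: (0×3600 + 55×60 + 6) × 48 + 44 = 158732.
Real time: 158732 / (48) = 39683/12 s.
Target frame: (39683/12) × (25) = 992075/12 ≈ 82672.917 → 82673.

frame 82673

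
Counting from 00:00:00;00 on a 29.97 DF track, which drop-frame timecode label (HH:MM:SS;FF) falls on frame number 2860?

Ten DF minutes hold 17982 frames, so frame 2860 lies in block 0 (frames 0–17981) with 2860 frames into that block.
The block's first minute is 1800 frames and the rest 1798 each; 2860 frames reaches minute 1, so 0 × 18 + 1 × 2 = 2 labels have been skipped so far.
Adding those back, label number 2860 + 2 = 2862 at 30 labels/s is 95 s + 12 f = 0 h 1 min 35 s frame 12, i.e. 00:01:35;12.

00:01:35;12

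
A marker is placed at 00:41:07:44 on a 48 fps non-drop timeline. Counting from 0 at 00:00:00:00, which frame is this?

118460

Total seconds to the label: (0 × 3600 + 41 × 60 + 7) = 2467.
Frame index = 2467 × 48 + 44 = 118460.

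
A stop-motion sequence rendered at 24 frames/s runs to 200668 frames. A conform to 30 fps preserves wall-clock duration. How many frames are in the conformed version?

Frames at target rate = 200668 × (30) / (24) = 250835.

250835 frames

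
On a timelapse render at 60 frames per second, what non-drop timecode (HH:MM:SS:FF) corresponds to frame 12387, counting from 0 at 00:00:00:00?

00:03:26:27

12387 ÷ 60 = 206 full seconds, remainder 27 frames.
206 s = 0 h 3 min 26 s.
Timecode: 00:03:26:27.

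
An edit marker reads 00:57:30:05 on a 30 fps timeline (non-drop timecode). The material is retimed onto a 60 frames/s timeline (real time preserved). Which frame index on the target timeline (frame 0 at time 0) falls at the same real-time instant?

frame 207010

Source frame index: (0×3600 + 57×60 + 30) × 30 + 5 = 103505.
Real time: 103505 / (30) = 20701/6 s.
Target frame: (20701/6) × (60) = 207010.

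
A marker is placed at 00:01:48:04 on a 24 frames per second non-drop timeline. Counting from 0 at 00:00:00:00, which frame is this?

Total seconds to the label: (0 × 3600 + 1 × 60 + 48) = 108.
Frame index = 108 × 24 + 4 = 2596.

frame 2596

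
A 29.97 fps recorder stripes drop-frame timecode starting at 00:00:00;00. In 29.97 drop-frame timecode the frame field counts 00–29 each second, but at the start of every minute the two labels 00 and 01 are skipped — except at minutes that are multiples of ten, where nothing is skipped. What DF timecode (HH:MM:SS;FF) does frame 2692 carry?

Ten DF minutes hold 17982 frames, so frame 2692 lies in block 0 (frames 0–17981) with 2692 frames into that block.
The block's first minute is 1800 frames and the rest 1798 each; 2692 frames reaches minute 1, so 0 × 18 + 1 × 2 = 2 labels have been skipped so far.
Adding those back, label number 2692 + 2 = 2694 at 30 labels/s is 89 s + 24 f = 0 h 1 min 29 s frame 24, i.e. 00:01:29;24.

00:01:29;24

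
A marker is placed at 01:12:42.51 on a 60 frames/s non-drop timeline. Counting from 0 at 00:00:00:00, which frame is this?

frame 261771

Total seconds to the label: (1 × 3600 + 12 × 60 + 42) = 4362.
Frame index = 4362 × 60 + 51 = 261771.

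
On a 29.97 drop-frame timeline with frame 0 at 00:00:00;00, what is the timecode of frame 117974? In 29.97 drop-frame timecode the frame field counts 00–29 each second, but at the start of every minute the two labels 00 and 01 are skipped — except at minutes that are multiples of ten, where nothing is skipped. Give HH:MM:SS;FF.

Each 10-minute DF block holds 10 × 60 × 30 − 9 × 2 = 17982 frames. 117974 ÷ 17982 → 6 full blocks, remainder 10082.
Within the partial block the first minute is 1800 frames and each further minute 1798, so 5 further minute boundaries passed. Total skipped labels = 18 × 6 + 2 × 5 = 118.
Non-drop label index = 117974 + 118 = 118092; at 30 labels/s that is 01:05:36:12, i.e. DF 01:05:36;12.

01:05:36;12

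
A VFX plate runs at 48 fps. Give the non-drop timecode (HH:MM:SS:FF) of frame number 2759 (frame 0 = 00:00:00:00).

2759 ÷ 48 = 57 full seconds, remainder 23 frames.
57 s = 0 h 0 min 57 s.
Timecode: 00:00:57:23.

00:00:57:23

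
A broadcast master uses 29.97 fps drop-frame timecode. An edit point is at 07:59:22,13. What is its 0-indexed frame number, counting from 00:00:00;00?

As if non-drop at 30 labels/s: (7 × 3600 + 59 × 60 + 22) × 30 + 13 = 862873.
Minute boundaries passed: 479; those not divisible by 10: 479 − 47 = 432; dropped labels = 2 × 432 = 864.
Actual frame index = 862873 − 864 = 862009.

862009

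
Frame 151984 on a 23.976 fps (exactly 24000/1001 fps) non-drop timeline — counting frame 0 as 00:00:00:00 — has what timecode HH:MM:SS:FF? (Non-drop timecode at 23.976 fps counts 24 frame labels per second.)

01:45:32:16

151984 ÷ 24 = 6332 full seconds, remainder 16 frames.
6332 s = 1 h 45 min 32 s.
Timecode: 01:45:32:16.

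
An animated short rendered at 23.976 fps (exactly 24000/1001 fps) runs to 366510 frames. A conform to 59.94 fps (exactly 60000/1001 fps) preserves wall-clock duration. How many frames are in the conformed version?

Target frames = source frames × (target rate / source rate) = 366510 × (60000/1001)/(24000/1001) = 366510 × 5/2 = 916275.

916275 frames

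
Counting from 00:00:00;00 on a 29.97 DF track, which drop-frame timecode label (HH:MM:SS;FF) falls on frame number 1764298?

Each 10-minute DF block holds 10 × 60 × 30 − 9 × 2 = 17982 frames. 1764298 ÷ 17982 → 98 full blocks, remainder 2062.
Within the partial block the first minute is 1800 frames and each further minute 1798, so 1 further minute boundary passed. Total skipped labels = 18 × 98 + 2 × 1 = 1766.
Non-drop label index = 1764298 + 1766 = 1766064; at 30 labels/s that is 16:21:08:24, i.e. DF 16:21:08;24.

16:21:08;24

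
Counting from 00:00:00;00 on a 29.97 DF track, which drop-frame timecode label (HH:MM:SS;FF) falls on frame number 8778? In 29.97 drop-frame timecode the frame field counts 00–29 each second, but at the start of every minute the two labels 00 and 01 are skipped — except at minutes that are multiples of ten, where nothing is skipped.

Each 10-minute DF block holds 10 × 60 × 30 − 9 × 2 = 17982 frames. 8778 ÷ 17982 → 0 full blocks, remainder 8778.
Within the partial block the first minute is 1800 frames and each further minute 1798, so 4 further minute boundaries passed. Total skipped labels = 18 × 0 + 2 × 4 = 8.
Non-drop label index = 8778 + 8 = 8786; at 30 labels/s that is 00:04:52:26, i.e. DF 00:04:52;26.

00:04:52;26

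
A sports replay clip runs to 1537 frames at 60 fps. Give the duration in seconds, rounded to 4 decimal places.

25.6167 seconds

Running time = 1537 × 1/60 = 1537/60 s ≈ 25.6167 s.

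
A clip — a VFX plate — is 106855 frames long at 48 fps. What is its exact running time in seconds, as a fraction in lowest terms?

Running time = 106855 ÷ (48) = 106855 × 1/48 = 106855/48 s.

106855/48 seconds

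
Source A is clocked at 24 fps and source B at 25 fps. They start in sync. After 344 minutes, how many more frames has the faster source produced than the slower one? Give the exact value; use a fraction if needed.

344 min = 20640 s.
A emits 24 × 20640 = 495360 frames; B emits 25 × 20640 = 516000.
Difference = 20640 frames; B is ahead of A.

20640 frames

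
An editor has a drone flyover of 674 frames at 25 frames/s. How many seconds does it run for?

26.96 seconds

Running time = 674 / (25) = 26.96 s.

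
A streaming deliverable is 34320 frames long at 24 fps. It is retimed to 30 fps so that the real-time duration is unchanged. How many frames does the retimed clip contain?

Target frames = source frames × (target rate / source rate) = 34320 × (30)/(24) = 34320 × 5/4 = 42900.

42900 frames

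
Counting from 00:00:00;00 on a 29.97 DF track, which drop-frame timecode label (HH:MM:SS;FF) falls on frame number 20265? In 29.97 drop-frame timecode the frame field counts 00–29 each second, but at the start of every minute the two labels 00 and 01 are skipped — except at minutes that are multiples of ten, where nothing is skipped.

Each 10-minute DF block holds 10 × 60 × 30 − 9 × 2 = 17982 frames. 20265 ÷ 17982 → 1 full block, remainder 2283.
Within the partial block the first minute is 1800 frames and each further minute 1798, so 1 further minute boundary passed. Total skipped labels = 18 × 1 + 2 × 1 = 20.
Non-drop label index = 20265 + 20 = 20285; at 30 labels/s that is 00:11:16:05, i.e. DF 00:11:16;05.

00:11:16;05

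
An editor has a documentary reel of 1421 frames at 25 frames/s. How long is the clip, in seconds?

56.84 seconds

Running time = 1421 / (25) = 56.84 s.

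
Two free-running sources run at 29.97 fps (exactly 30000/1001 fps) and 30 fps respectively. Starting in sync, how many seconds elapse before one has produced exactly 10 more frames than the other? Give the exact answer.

The gap grows by |30 − 30000/1001| = 30/1001 frames per second.
Time for a 10-frame gap: 10 ÷ (30/1001) = 1001/3 s.

1001/3 seconds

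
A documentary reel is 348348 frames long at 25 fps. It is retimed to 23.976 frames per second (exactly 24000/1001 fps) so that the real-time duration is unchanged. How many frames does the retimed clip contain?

334080 frames

Target frames = source frames × (target rate / source rate) = 348348 × (24000/1001)/(25) = 348348 × 960/1001 = 334080.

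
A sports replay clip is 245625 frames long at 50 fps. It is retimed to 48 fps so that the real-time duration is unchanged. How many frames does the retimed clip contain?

235800 frames

Target frames = source frames × (target rate / source rate) = 245625 × (48)/(50) = 245625 × 24/25 = 235800.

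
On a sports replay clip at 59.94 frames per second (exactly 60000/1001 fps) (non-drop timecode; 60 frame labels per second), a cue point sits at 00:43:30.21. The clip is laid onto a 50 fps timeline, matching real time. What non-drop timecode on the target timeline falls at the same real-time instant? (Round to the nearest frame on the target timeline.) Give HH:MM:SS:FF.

Source frame index: (0×3600 + 43×60 + 30) × 60 + 21 = 156621.
Real time: 156621 / (60000/1001) = 52259207/20000 s.
Target frame: (52259207/20000) × (50) = 52259207/400 ≈ 130648.018 → 130648.
At 50 labels/s: frame 130648 → 00:43:32:48.

00:43:32:48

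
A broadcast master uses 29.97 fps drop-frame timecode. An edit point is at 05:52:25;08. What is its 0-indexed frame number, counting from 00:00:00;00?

Complete 10-minute blocks: 35, each 17982 frames → 629370.
Remaining 2 whole minutes in the current block: 1800 + 1 × 1798 = 3598 frames.
Within the current minute: 25 × 30 + 8 − 2 = 756 (labels ;00/;01 skipped at this minute). Total = 629370 + 3598 + 756 = 633724.

633724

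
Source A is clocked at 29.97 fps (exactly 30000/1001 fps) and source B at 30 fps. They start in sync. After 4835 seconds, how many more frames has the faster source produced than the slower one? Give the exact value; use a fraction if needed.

145050/1001 frames

A emits 30000/1001 × 4835 = 145050000/1001 frames; B emits 30 × 4835 = 145050.
Difference = 145050/1001 frames (≈ 144.9051); B is ahead of A.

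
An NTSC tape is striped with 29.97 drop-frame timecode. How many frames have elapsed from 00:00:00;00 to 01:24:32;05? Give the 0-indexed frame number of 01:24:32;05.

152013

As if non-drop at 30 labels/s: (1 × 3600 + 24 × 60 + 32) × 30 + 5 = 152165.
Minute boundaries passed: 84; those not divisible by 10: 84 − 8 = 76; dropped labels = 2 × 76 = 152.
Actual frame index = 152165 − 152 = 152013.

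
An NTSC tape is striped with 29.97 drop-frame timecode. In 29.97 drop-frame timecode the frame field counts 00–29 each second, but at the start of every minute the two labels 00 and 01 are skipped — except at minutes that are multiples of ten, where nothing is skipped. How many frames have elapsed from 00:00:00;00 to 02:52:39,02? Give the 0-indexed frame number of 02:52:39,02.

Complete 10-minute blocks: 17, each 17982 frames → 305694.
Remaining 2 whole minutes in the current block: 1800 + 1 × 1798 = 3598 frames.
Within the current minute: 39 × 30 + 2 − 2 = 1170 (labels ;00/;01 skipped at this minute). Total = 305694 + 3598 + 1170 = 310462.

310462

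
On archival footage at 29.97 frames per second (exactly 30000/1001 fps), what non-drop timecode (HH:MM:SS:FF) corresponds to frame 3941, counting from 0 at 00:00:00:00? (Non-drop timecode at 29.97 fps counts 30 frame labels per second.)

3941 ÷ 30 = 131 full seconds, remainder 11 frames.
131 s = 0 h 2 min 11 s.
Timecode: 00:02:11:11.

00:02:11:11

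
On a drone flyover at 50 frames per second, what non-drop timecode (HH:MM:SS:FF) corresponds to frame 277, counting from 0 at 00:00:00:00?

00:00:05:27

277 ÷ 50 = 5 full seconds, remainder 27 frames.
5 s = 0 h 0 min 5 s.
Timecode: 00:00:05:27.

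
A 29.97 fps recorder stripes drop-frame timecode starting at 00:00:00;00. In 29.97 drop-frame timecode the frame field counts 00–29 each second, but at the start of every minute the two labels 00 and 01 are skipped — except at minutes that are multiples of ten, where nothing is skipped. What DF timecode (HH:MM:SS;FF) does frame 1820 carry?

Each 10-minute DF block holds 10 × 60 × 30 − 9 × 2 = 17982 frames. 1820 ÷ 17982 → 0 full blocks, remainder 1820.
Within the partial block the first minute is 1800 frames and each further minute 1798, so 1 further minute boundary passed. Total skipped labels = 18 × 0 + 2 × 1 = 2.
Non-drop label index = 1820 + 2 = 1822; at 30 labels/s that is 00:01:00:22, i.e. DF 00:01:00;22.

00:01:00;22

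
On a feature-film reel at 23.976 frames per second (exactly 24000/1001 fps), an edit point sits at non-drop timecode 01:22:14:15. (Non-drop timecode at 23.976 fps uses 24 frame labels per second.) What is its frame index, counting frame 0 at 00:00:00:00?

Total seconds to the label: (1 × 3600 + 22 × 60 + 14) = 4934.
Frame index = 4934 × 24 + 15 = 118431.

frame 118431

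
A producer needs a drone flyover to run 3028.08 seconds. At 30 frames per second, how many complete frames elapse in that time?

90842 frames

Frames = 3028.08 × 30 = 454212/5 ≈ 90842.4000.
Complete frames: 90842.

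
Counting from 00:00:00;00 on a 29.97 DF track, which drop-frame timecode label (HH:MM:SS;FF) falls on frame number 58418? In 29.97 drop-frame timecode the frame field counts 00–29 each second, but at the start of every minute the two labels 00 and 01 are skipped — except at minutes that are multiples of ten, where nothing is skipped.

00:32:29;06

Ten DF minutes hold 17982 frames, so frame 58418 lies in block 3 (frames 53946–71927) with 4472 frames into that block.
The block's first minute is 1800 frames and the rest 1798 each; 4472 frames reaches minute 2, so 3 × 18 + 2 × 2 = 58 labels have been skipped so far.
Adding those back, label number 58418 + 58 = 58476 at 30 labels/s is 1949 s + 6 f = 0 h 32 min 29 s frame 6, i.e. 00:32:29;06.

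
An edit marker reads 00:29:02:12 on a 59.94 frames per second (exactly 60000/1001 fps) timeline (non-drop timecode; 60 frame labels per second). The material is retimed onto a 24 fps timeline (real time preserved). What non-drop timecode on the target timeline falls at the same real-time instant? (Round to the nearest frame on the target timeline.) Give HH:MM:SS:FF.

Source frame index: (0×3600 + 29×60 + 2) × 60 + 12 = 104532.
Real time: 104532 / (60000/1001) = 8719711/5000 s.
Target frame: (8719711/5000) × (24) = 26159133/625 ≈ 41854.613 → 41855.
At 24 labels/s: frame 41855 → 00:29:03:23.

00:29:03:23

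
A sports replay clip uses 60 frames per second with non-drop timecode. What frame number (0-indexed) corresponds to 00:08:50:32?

Total seconds to the label: (0 × 3600 + 8 × 60 + 50) = 530.
Frame index = 530 × 60 + 32 = 31832.

31832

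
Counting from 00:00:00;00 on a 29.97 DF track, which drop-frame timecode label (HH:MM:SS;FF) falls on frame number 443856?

04:06:50;00

Ten DF minutes hold 17982 frames, so frame 443856 lies in block 24 (frames 431568–449549) with 12288 frames into that block.
The block's first minute is 1800 frames and the rest 1798 each; 12288 frames reaches minute 6, so 24 × 18 + 6 × 2 = 444 labels have been skipped so far.
Adding those back, label number 443856 + 444 = 444300 at 30 labels/s is 14810 s + 0 f = 4 h 6 min 50 s frame 0, i.e. 04:06:50;00.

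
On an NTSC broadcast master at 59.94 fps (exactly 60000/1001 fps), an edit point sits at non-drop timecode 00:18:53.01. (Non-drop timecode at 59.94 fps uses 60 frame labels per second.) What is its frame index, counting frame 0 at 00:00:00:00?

Total seconds to the label: (0 × 3600 + 18 × 60 + 53) = 1133.
Frame index = 1133 × 60 + 1 = 67981.

67981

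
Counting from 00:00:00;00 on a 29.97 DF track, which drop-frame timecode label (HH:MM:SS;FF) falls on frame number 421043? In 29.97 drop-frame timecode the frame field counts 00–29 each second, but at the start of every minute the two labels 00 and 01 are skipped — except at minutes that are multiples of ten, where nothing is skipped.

03:54:08;25

Each 10-minute DF block holds 10 × 60 × 30 − 9 × 2 = 17982 frames. 421043 ÷ 17982 → 23 full blocks, remainder 7457.
Within the partial block the first minute is 1800 frames and each further minute 1798, so 4 further minute boundaries passed. Total skipped labels = 18 × 23 + 2 × 4 = 422.
Non-drop label index = 421043 + 422 = 421465; at 30 labels/s that is 03:54:08:25, i.e. DF 03:54:08;25.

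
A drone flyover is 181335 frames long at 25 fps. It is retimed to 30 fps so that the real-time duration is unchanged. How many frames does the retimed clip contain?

217602 frames

Frames at target rate = 181335 × (30) / (25) = 217602.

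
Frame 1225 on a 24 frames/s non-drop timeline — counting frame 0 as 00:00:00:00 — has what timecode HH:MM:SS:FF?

1225 ÷ 24 = 51 full seconds, remainder 1 frame.
51 s = 0 h 0 min 51 s.
Timecode: 00:00:51:01.

00:00:51:01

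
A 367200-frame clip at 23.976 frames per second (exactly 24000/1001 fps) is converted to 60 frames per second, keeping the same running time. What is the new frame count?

Target frames = source frames × (target rate / source rate) = 367200 × (60)/(24000/1001) = 367200 × 1001/400 = 918918.

918918 frames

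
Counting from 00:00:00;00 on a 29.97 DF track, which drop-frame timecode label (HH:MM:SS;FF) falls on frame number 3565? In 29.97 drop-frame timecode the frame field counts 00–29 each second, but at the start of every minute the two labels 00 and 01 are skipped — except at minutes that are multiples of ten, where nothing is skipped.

Each 10-minute DF block holds 10 × 60 × 30 − 9 × 2 = 17982 frames. 3565 ÷ 17982 → 0 full blocks, remainder 3565.
Within the partial block the first minute is 1800 frames and each further minute 1798, so 1 further minute boundary passed. Total skipped labels = 18 × 0 + 2 × 1 = 2.
Non-drop label index = 3565 + 2 = 3567; at 30 labels/s that is 00:01:58:27, i.e. DF 00:01:58;27.

00:01:58;27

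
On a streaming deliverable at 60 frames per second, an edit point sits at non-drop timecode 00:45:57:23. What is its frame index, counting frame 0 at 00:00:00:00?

Total seconds to the label: (0 × 3600 + 45 × 60 + 57) = 2757.
Frame index = 2757 × 60 + 23 = 165443.

frame 165443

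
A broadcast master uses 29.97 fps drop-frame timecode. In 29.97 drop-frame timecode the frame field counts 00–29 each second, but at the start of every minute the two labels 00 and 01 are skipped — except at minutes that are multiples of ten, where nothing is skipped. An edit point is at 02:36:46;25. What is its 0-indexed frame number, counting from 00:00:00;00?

As if non-drop at 30 labels/s: (2 × 3600 + 36 × 60 + 46) × 30 + 25 = 282205.
Minute boundaries passed: 156; those not divisible by 10: 156 − 15 = 141; dropped labels = 2 × 141 = 282.
Actual frame index = 282205 − 282 = 281923.

281923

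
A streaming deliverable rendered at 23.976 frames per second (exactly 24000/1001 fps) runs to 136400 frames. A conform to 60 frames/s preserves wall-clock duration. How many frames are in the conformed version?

341341 frames

Target frames = source frames × (target rate / source rate) = 136400 × (60)/(24000/1001) = 136400 × 1001/400 = 341341.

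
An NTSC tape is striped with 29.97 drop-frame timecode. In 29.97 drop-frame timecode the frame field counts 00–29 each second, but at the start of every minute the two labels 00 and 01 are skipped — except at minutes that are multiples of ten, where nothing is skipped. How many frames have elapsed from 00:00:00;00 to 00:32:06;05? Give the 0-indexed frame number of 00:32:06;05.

57727

Complete 10-minute blocks: 3, each 17982 frames → 53946.
Remaining 2 whole minutes in the current block: 1800 + 1 × 1798 = 3598 frames.
Within the current minute: 6 × 30 + 5 − 2 = 183 (labels ;00/;01 skipped at this minute). Total = 53946 + 3598 + 183 = 57727.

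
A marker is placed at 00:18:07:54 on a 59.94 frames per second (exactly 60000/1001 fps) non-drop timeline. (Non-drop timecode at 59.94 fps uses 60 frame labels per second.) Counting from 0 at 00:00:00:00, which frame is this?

Total seconds to the label: (0 × 3600 + 18 × 60 + 7) = 1087.
Frame index = 1087 × 60 + 54 = 65274.

65274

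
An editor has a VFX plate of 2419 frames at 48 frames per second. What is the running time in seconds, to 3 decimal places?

Running time = 2419 × 1/48 = 2419/48 s ≈ 50.396 s.

50.396 seconds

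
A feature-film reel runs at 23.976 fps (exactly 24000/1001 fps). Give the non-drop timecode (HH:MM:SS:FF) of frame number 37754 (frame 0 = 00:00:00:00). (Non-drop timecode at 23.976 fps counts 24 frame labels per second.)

00:26:13:02

37754 ÷ 24 = 1573 full seconds, remainder 2 frames.
1573 s = 0 h 26 min 13 s.
Timecode: 00:26:13:02.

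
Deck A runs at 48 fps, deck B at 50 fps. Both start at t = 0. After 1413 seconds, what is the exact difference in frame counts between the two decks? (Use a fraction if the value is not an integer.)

2826 frames

A emits 48 × 1413 = 67824 frames; B emits 50 × 1413 = 70650.
Difference = 2826 frames; B is ahead of A.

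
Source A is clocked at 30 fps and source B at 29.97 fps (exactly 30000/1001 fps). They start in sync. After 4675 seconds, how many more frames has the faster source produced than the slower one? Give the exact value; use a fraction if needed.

A emits 30 × 4675 = 140250 frames; B emits 30000/1001 × 4675 = 12750000/91.
Difference = 12750/91 frames (≈ 140.1099); B is behind A.

12750/91 frames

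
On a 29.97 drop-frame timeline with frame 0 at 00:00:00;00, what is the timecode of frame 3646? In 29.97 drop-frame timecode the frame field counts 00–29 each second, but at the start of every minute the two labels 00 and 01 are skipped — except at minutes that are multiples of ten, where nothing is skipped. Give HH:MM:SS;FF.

Ten DF minutes hold 17982 frames, so frame 3646 lies in block 0 (frames 0–17981) with 3646 frames into that block.
The block's first minute is 1800 frames and the rest 1798 each; 3646 frames reaches minute 2, so 0 × 18 + 2 × 2 = 4 labels have been skipped so far.
Adding those back, label number 3646 + 4 = 3650 at 30 labels/s is 121 s + 20 f = 0 h 2 min 1 s frame 20, i.e. 00:02:01;20.

00:02:01;20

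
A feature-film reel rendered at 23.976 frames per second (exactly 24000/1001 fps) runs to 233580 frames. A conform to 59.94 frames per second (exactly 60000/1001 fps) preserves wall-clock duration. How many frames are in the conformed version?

Target frames = source frames × (target rate / source rate) = 233580 × (60000/1001)/(24000/1001) = 233580 × 5/2 = 583950.

583950 frames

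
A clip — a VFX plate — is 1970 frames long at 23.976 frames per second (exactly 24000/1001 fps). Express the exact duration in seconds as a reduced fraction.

197197/2400 seconds

Running time = 1970 ÷ (24000/1001) = 1970 × 1001/24000 = 197197/2400 s.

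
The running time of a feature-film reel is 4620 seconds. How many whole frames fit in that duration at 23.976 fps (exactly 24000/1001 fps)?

Frames = 4620 × 24000/1001 = 1440000/13 ≈ 110769.2308.
Complete frames: 110769.

110769 frames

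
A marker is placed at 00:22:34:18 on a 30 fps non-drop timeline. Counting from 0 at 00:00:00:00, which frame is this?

frame 40638

Total seconds to the label: (0 × 3600 + 22 × 60 + 34) = 1354.
Frame index = 1354 × 30 + 18 = 40638.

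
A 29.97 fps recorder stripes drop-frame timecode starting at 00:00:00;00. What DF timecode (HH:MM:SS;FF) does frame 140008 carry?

01:17:51;18

Ten DF minutes hold 17982 frames, so frame 140008 lies in block 7 (frames 125874–143855) with 14134 frames into that block.
The block's first minute is 1800 frames and the rest 1798 each; 14134 frames reaches minute 7, so 7 × 18 + 7 × 2 = 140 labels have been skipped so far.
Adding those back, label number 140008 + 140 = 140148 at 30 labels/s is 4671 s + 18 f = 1 h 17 min 51 s frame 18, i.e. 01:17:51;18.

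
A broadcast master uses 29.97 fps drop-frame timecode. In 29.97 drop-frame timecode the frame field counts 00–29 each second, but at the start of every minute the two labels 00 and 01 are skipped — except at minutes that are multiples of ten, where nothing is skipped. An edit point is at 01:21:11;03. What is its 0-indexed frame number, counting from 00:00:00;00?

145987

As if non-drop at 30 labels/s: (1 × 3600 + 21 × 60 + 11) × 30 + 3 = 146133.
Minute boundaries passed: 81; those not divisible by 10: 81 − 8 = 73; dropped labels = 2 × 73 = 146.
Actual frame index = 146133 − 146 = 145987.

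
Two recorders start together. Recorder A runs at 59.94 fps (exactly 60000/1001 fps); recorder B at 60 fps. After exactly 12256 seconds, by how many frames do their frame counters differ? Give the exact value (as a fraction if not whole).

735360/1001 frames

A emits 60000/1001 × 12256 = 735360000/1001 frames; B emits 60 × 12256 = 735360.
Difference = 735360/1001 frames (≈ 734.6254); B is ahead of A.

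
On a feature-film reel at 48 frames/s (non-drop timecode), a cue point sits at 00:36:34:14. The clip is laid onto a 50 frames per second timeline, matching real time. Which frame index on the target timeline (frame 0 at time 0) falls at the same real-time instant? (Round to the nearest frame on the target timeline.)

frame 109715

Source frame index: (0×3600 + 36×60 + 34) × 48 + 14 = 105326.
Real time: 105326 / (48) = 52663/24 s.
Target frame: (52663/24) × (50) = 1316575/12 ≈ 109714.583 → 109715.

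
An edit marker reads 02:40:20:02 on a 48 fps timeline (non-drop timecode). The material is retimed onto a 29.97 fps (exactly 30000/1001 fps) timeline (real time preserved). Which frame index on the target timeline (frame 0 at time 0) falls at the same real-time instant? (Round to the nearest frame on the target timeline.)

frame 288313

Source frame index: (2×3600 + 40×60 + 20) × 48 + 2 = 461762.
Real time: 461762 / (48) = 230881/24 s.
Target frame: (230881/24) × (30000/1001) = 41228750/143 ≈ 288312.937 → 288313.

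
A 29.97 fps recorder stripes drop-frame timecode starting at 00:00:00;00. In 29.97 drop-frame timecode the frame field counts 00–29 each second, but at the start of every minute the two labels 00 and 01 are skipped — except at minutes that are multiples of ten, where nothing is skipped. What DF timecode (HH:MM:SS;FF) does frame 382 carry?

Ten DF minutes hold 17982 frames, so frame 382 lies in block 0 (frames 0–17981) with 382 frames into that block.
The block's first minute is 1800 frames and the rest 1798 each; 382 frames reaches minute 0, so 0 × 18 + 0 × 2 = 0 labels have been skipped so far.
Adding those back, label number 382 + 0 = 382 at 30 labels/s is 12 s + 22 f = 0 h 0 min 12 s frame 22, i.e. 00:00:12;22.

00:00:12;22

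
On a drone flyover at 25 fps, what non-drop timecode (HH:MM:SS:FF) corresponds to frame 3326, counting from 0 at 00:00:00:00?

3326 ÷ 25 = 133 full seconds, remainder 1 frame.
133 s = 0 h 2 min 13 s.
Timecode: 00:02:13:01.

00:02:13:01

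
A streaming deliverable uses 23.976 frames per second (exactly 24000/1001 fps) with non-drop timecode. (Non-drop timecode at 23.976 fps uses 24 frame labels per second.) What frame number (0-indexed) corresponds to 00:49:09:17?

Total seconds to the label: (0 × 3600 + 49 × 60 + 9) = 2949.
Frame index = 2949 × 24 + 17 = 70793.

70793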